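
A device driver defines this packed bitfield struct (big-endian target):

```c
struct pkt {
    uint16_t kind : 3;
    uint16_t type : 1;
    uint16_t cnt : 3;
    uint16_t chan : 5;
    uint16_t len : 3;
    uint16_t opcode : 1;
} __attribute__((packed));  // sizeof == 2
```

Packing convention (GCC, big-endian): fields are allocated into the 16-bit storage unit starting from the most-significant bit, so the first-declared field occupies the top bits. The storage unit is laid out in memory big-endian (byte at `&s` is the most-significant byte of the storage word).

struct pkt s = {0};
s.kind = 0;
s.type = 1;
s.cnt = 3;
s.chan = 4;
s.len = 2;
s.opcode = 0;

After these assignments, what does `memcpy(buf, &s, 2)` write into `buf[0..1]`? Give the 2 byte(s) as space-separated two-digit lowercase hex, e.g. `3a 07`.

[13+:3] kind=0 & 0x7 = 0x0; word=0x0000
[12+:1] type=1 & 0x1 = 0x1; word=0x1000
[9+:3] cnt=3 & 0x7 = 0x3; word=0x1600
[4+:5] chan=4 & 0x1f = 0x4; word=0x1640
[1+:3] len=2 & 0x7 = 0x2; word=0x1644
[0+:1] opcode=0 & 0x1 = 0x0; word=0x1644
word = 0x1644 → big-endian bytes:
  [0]=0x16  [1]=0x44

16 44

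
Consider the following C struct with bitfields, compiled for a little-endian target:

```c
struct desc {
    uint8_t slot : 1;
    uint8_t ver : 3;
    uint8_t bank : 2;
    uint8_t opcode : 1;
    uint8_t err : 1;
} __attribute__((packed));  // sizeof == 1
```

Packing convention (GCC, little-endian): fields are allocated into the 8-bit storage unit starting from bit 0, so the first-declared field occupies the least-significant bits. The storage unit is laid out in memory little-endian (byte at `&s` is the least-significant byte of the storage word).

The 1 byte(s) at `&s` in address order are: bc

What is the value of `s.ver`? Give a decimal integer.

6

[0]=0xbc (little-endian) → word 0xbc
slot [0+:1] = (word>>0) & 0x1 = 0
ver [1+:3] = (word>>1) & 0x7 = 6  ←
bank [4+:2] = (word>>4) & 0x3 = 3
opcode [6+:1] = (word>>6) & 0x1 = 0
err [7+:1] = (word>>7) & 0x1 = 1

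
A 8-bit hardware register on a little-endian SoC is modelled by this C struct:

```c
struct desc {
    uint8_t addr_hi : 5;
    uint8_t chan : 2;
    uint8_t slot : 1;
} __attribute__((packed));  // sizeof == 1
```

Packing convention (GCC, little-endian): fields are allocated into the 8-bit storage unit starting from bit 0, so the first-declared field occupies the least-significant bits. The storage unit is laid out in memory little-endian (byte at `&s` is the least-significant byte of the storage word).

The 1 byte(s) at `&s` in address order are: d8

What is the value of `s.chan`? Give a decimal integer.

2

[0]=0xd8 (little-endian) → word 0xd8
addr_hi:5 @ bit 0 → (0xd8>>0)&0x1f = 0x18
chan:2 @ bit 5 → (0xd8>>5)&0x3 = 0x2  ←
slot:1 @ bit 7 → (0xd8>>7)&0x1 = 0x1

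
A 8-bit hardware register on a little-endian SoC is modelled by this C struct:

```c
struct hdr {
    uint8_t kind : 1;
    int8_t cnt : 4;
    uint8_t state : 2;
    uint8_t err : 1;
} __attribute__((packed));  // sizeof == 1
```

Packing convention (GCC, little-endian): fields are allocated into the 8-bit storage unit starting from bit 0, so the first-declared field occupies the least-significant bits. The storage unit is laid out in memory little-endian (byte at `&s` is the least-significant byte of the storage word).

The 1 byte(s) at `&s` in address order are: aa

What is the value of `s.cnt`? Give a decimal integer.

5

[0]=0xaa (little-endian) → word 0xaa
kind:1 @ bit 0 → (0xaa>>0)&0x1 = 0x0
cnt:4 @ bit 1 → (0xaa>>1)&0xf = 0x5  ←
state:2 @ bit 5 → (0xaa>>5)&0x3 = 0x1
err:1 @ bit 7 → (0xaa>>7)&0x1 = 0x1
cnt signed 4b, MSB=0: value = 5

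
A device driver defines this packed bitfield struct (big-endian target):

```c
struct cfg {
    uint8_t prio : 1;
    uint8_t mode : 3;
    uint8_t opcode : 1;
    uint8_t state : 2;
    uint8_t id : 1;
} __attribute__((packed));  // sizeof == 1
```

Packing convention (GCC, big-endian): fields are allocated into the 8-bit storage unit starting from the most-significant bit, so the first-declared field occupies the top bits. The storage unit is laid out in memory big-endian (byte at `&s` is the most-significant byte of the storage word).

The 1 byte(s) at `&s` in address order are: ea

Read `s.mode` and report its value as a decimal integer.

[0]=0xea (big-endian) → word 0xea
prio:1 @ bit 7 → (0xea>>7)&0x1 = 0x1
mode:3 @ bit 4 → (0xea>>4)&0x7 = 0x6  ←
opcode:1 @ bit 3 → (0xea>>3)&0x1 = 0x1
state:2 @ bit 1 → (0xea>>1)&0x3 = 0x1
id:1 @ bit 0 → (0xea>>0)&0x1 = 0x0

6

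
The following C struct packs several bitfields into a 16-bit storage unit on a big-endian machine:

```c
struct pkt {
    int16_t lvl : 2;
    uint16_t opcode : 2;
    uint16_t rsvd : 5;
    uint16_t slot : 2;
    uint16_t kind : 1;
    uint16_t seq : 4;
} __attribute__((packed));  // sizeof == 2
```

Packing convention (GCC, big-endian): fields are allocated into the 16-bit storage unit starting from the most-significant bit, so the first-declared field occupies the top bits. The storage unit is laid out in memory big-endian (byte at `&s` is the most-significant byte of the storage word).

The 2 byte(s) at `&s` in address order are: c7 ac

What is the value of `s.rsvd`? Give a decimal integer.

[0]=0xc7 [1]=0xac (big-endian) → word 0xc7ac
lvl:2 @ bit 14 → (0xc7ac>>14)&0x3 = 0x3
opcode:2 @ bit 12 → (0xc7ac>>12)&0x3 = 0x0
rsvd:5 @ bit 7 → (0xc7ac>>7)&0x1f = 0xf  ←
slot:2 @ bit 5 → (0xc7ac>>5)&0x3 = 0x1
kind:1 @ bit 4 → (0xc7ac>>4)&0x1 = 0x0
seq:4 @ bit 0 → (0xc7ac>>0)&0xf = 0xc

15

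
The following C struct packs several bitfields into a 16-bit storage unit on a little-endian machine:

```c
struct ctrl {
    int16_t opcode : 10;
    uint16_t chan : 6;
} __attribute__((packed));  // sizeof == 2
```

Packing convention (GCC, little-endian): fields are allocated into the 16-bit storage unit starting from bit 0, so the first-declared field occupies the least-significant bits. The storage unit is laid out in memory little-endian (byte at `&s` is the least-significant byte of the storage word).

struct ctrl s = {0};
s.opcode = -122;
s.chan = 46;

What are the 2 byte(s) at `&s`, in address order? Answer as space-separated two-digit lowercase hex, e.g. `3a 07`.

86 bb

[0+:10] opcode=-122 & 0x3ff = 0x386; word=0x0386
[10+:6] chan=46 & 0x3f = 0x2e; word=0xbb86
word = 0xbb86 → little-endian bytes:
  [0]=0x86  [1]=0xbb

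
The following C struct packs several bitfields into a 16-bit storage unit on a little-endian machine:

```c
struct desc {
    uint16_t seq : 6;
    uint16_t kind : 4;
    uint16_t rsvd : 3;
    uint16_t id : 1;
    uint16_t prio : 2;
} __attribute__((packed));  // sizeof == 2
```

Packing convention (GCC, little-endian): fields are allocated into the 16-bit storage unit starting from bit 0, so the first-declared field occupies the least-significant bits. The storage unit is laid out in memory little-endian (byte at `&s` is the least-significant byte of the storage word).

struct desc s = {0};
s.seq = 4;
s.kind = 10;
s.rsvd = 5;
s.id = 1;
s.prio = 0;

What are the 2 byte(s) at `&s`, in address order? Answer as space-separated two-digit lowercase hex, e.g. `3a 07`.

[0+:6] seq=4 & 0x3f = 0x4; word=0x0004
[6+:4] kind=10 & 0xf = 0xa; word=0x0284
[10+:3] rsvd=5 & 0x7 = 0x5; word=0x1684
[13+:1] id=1 & 0x1 = 0x1; word=0x3684
[14+:2] prio=0 & 0x3 = 0x0; word=0x3684
word = 0x3684 → little-endian bytes:
  [0]=0x84  [1]=0x36

84 36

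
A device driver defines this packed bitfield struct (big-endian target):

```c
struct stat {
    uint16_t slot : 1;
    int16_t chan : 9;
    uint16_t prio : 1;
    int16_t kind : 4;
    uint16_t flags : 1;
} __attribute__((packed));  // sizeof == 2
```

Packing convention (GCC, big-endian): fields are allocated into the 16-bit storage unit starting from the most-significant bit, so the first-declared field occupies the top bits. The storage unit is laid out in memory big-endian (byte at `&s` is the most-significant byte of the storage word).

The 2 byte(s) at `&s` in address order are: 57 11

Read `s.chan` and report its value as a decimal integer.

[0]=0x57 [1]=0x11 (big-endian) → word 0x5711
slot:1 @ bit 15 → (0x5711>>15)&0x1 = 0x0
chan:9 @ bit 6 → (0x5711>>6)&0x1ff = 0x15c  ←
prio:1 @ bit 5 → (0x5711>>5)&0x1 = 0x0
kind:4 @ bit 1 → (0x5711>>1)&0xf = 0x8
flags:1 @ bit 0 → (0x5711>>0)&0x1 = 0x1
chan signed 9b, MSB=1: 348 - 512 = -164

-164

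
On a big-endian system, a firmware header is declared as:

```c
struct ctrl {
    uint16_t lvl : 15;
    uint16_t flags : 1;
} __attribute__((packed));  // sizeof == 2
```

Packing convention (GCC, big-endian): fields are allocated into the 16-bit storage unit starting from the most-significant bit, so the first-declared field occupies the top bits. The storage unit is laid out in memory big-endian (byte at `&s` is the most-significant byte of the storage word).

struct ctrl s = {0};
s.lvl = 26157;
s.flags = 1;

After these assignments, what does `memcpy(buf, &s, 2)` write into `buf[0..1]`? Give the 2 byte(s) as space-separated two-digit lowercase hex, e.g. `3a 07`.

cc 5b

lvl:15 = 26157 → 0x662d << 1 → word 0xcc5a
flags:1 = 1 → 0x1 << 0 → word 0xcc5b
word = 0xcc5b → big-endian bytes:
  [0]=0xcc  [1]=0x5b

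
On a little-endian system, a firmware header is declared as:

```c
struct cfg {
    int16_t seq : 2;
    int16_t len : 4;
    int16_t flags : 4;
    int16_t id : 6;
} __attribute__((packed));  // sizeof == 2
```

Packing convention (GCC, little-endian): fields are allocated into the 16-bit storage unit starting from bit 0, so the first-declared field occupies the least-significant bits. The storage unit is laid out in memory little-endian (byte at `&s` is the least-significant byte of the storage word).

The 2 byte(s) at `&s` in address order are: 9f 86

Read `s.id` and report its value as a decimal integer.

[0]=0x9f [1]=0x86 (little-endian) → word 0x869f
seq [0+:2] = (word>>0) & 0x3 = 3
len [2+:4] = (word>>2) & 0xf = 7
flags [6+:4] = (word>>6) & 0xf = 10
id [10+:6] = (word>>10) & 0x3f = 33  ←
id signed 6b, MSB=1: 33 - 64 = -31

-31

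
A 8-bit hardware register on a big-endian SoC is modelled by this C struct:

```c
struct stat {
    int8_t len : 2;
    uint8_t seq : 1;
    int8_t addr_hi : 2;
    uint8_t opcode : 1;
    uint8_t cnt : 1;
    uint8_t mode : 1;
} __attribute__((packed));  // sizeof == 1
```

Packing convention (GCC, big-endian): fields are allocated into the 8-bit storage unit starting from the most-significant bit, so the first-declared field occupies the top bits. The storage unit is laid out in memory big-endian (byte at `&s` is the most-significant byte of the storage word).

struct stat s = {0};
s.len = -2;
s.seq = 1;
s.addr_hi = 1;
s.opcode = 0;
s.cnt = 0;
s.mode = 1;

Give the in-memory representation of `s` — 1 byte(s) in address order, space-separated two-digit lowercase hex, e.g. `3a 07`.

a9

[6+:2] len=-2 & 0x3 = 0x2; word=0x80
[5+:1] seq=1 & 0x1 = 0x1; word=0xa0
[3+:2] addr_hi=1 & 0x3 = 0x1; word=0xa8
[2+:1] opcode=0 & 0x1 = 0x0; word=0xa8
[1+:1] cnt=0 & 0x1 = 0x0; word=0xa8
[0+:1] mode=1 & 0x1 = 0x1; word=0xa9
word = 0xa9 → big-endian bytes:
  [0]=0xa9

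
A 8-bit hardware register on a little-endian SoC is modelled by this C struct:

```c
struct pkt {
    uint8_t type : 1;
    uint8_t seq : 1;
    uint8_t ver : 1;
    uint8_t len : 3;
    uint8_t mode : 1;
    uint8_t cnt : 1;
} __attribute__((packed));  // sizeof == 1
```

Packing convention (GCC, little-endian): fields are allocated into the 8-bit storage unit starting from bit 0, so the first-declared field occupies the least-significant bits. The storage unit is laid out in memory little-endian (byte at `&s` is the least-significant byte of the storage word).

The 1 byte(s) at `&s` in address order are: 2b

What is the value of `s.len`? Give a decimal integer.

5

[0]=0x2b (little-endian) → word 0x2b
type [0+:1] = (word>>0) & 0x1 = 1
seq [1+:1] = (word>>1) & 0x1 = 1
ver [2+:1] = (word>>2) & 0x1 = 0
len [3+:3] = (word>>3) & 0x7 = 5  ←
mode [6+:1] = (word>>6) & 0x1 = 0
cnt [7+:1] = (word>>7) & 0x1 = 0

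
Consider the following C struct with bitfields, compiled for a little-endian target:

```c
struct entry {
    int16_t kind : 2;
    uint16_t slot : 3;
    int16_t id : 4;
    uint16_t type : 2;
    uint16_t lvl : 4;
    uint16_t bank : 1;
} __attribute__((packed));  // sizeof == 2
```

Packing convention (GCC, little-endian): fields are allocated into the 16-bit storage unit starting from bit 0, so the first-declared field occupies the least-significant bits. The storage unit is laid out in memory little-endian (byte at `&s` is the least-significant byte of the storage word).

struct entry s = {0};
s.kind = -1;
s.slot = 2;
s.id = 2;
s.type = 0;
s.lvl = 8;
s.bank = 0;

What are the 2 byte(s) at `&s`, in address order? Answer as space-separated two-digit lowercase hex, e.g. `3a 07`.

[0+:2] kind=-1 & 0x3 = 0x3; word=0x0003
[2+:3] slot=2 & 0x7 = 0x2; word=0x000b
[5+:4] id=2 & 0xf = 0x2; word=0x004b
[9+:2] type=0 & 0x3 = 0x0; word=0x004b
[11+:4] lvl=8 & 0xf = 0x8; word=0x404b
[15+:1] bank=0 & 0x1 = 0x0; word=0x404b
word = 0x404b → little-endian bytes:
  [0]=0x4b  [1]=0x40

4b 40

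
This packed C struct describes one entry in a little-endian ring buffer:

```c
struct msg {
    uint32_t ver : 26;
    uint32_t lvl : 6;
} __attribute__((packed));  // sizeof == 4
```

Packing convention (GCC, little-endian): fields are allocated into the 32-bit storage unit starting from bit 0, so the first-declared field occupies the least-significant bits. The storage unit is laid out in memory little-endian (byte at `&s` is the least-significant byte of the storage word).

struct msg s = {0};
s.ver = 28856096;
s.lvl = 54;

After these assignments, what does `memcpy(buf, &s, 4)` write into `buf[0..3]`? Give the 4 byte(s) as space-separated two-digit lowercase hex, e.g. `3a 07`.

20 4f b8 d9

ver (26b) val=28856096 bits=0x1b84f20 at bit 0: 0x01b84f20
lvl (6b) val=54 bits=0x36 at bit 26: 0xd9b84f20
word = 0xd9b84f20 → little-endian bytes:
  [0]=0x20  [1]=0x4f  [2]=0xb8  [3]=0xd9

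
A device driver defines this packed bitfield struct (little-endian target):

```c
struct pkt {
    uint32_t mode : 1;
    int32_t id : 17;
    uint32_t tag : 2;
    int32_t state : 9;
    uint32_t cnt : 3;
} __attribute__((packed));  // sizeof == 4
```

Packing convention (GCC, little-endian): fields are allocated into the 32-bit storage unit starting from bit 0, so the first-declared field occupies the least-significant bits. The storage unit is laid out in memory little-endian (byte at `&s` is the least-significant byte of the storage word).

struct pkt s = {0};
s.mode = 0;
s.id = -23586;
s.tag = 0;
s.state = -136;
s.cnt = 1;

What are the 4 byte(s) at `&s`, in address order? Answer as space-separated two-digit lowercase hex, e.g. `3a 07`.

bc 47 83 37

mode (1b) val=0 bits=0x0 at bit 0: 0x00000000
id (17b) val=-23586 bits=0x1a3de at bit 1: 0x000347bc
tag (2b) val=0 bits=0x0 at bit 18: 0x000347bc
state (9b) val=-136 bits=0x178 at bit 20: 0x178347bc
cnt (3b) val=1 bits=0x1 at bit 29: 0x378347bc
word = 0x378347bc → little-endian bytes:
  [0]=0xbc  [1]=0x47  [2]=0x83  [3]=0x37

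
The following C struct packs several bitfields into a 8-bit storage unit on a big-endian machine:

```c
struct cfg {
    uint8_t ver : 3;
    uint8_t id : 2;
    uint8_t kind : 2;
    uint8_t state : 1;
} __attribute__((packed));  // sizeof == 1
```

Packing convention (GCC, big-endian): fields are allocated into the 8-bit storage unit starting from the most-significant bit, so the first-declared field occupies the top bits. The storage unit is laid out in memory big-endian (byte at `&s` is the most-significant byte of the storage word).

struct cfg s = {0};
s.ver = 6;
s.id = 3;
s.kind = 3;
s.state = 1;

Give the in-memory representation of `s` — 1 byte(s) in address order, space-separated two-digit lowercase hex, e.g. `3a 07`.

ver (3b) val=6 bits=0x6 at bit 5: 0xc0
id (2b) val=3 bits=0x3 at bit 3: 0xd8
kind (2b) val=3 bits=0x3 at bit 1: 0xde
state (1b) val=1 bits=0x1 at bit 0: 0xdf
word = 0xdf → big-endian bytes:
  [0]=0xdf

df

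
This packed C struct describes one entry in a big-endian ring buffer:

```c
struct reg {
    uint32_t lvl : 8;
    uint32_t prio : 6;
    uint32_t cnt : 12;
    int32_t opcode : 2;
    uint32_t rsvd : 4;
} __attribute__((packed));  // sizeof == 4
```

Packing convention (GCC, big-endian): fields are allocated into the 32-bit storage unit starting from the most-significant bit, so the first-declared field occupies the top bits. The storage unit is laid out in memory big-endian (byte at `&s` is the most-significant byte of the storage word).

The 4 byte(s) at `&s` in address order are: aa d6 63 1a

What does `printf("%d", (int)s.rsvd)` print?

[0]=0xaa [1]=0xd6 [2]=0x63 [3]=0x1a (big-endian) → word 0xaad6631a
lvl [24+:8] = (word>>24) & 0xff = 170
prio [18+:6] = (word>>18) & 0x3f = 53
cnt [6+:12] = (word>>6) & 0xfff = 2444
opcode [4+:2] = (word>>4) & 0x3 = 1
rsvd [0+:4] = (word>>0) & 0xf = 10  ←

10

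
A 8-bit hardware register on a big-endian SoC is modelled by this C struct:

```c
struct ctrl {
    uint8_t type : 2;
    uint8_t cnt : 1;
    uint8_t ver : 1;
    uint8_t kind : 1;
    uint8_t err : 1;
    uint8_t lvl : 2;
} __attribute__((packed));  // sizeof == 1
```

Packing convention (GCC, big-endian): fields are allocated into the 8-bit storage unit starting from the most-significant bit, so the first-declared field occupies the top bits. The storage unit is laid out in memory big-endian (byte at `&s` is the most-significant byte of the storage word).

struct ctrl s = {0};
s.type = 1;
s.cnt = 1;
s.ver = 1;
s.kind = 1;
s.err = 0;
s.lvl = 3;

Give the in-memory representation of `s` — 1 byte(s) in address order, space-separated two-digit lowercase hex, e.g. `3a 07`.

7b

type (2b) val=1 bits=0x1 at bit 6: 0x40
cnt (1b) val=1 bits=0x1 at bit 5: 0x60
ver (1b) val=1 bits=0x1 at bit 4: 0x70
kind (1b) val=1 bits=0x1 at bit 3: 0x78
err (1b) val=0 bits=0x0 at bit 2: 0x78
lvl (2b) val=3 bits=0x3 at bit 0: 0x7b
word = 0x7b → big-endian bytes:
  [0]=0x7b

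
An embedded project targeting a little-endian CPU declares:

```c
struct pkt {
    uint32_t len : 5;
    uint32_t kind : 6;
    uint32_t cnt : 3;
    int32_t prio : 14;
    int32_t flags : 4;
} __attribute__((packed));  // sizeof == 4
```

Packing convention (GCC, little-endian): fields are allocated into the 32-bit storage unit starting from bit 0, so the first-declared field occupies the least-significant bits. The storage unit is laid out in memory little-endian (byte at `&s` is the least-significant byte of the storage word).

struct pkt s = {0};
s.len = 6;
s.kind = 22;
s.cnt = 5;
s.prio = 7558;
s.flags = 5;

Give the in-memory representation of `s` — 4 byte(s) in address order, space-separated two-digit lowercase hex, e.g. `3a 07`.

c6 aa 61 57

[0+:5] len=6 & 0x1f = 0x6; word=0x00000006
[5+:6] kind=22 & 0x3f = 0x16; word=0x000002c6
[11+:3] cnt=5 & 0x7 = 0x5; word=0x00002ac6
[14+:14] prio=7558 & 0x3fff = 0x1d86; word=0x0761aac6
[28+:4] flags=5 & 0xf = 0x5; word=0x5761aac6
word = 0x5761aac6 → little-endian bytes:
  [0]=0xc6  [1]=0xaa  [2]=0x61  [3]=0x57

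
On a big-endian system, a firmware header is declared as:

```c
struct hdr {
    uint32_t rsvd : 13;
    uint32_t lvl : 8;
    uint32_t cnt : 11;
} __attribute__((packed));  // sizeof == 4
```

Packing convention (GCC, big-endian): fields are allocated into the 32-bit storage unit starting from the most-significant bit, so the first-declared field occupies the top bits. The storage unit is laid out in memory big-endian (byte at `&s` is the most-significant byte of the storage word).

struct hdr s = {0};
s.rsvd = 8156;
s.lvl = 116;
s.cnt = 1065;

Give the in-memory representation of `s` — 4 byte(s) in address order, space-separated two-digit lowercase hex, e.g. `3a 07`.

rsvd:13 = 8156 → 0x1fdc << 19 → word 0xfee00000
lvl:8 = 116 → 0x74 << 11 → word 0xfee3a000
cnt:11 = 1065 → 0x429 << 0 → word 0xfee3a429
word = 0xfee3a429 → big-endian bytes:
  [0]=0xfe  [1]=0xe3  [2]=0xa4  [3]=0x29

fe e3 a4 29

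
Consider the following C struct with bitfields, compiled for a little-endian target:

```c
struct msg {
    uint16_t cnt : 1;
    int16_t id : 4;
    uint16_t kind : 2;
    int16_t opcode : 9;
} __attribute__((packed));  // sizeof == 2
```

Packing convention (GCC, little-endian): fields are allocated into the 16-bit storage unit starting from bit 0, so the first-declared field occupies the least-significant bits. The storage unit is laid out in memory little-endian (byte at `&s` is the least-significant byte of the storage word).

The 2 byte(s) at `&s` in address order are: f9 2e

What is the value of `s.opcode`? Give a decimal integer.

93

[0]=0xf9 [1]=0x2e (little-endian) → word 0x2ef9
cnt [0+:1] = (word>>0) & 0x1 = 1
id [1+:4] = (word>>1) & 0xf = 12
kind [5+:2] = (word>>5) & 0x3 = 3
opcode [7+:9] = (word>>7) & 0x1ff = 93  ←
opcode signed 9b, MSB=0: value = 93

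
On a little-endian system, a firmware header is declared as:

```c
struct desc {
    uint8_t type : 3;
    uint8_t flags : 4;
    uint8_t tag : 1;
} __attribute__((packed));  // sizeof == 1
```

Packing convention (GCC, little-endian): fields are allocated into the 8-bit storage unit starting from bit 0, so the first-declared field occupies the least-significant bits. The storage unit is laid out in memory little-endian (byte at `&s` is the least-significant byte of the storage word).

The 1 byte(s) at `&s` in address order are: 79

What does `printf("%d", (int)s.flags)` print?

[0]=0x79 (little-endian) → word 0x79
type [0+:3] = (word>>0) & 0x7 = 1
flags [3+:4] = (word>>3) & 0xf = 15  ←
tag [7+:1] = (word>>7) & 0x1 = 0

15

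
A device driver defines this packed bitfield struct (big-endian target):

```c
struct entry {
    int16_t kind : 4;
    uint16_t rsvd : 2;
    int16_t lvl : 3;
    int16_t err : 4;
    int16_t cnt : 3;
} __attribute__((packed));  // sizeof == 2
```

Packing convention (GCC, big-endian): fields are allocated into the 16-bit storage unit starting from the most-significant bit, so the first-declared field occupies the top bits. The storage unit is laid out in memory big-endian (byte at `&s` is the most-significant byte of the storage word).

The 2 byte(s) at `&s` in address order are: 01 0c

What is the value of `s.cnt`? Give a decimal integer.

[0]=0x01 [1]=0x0c (big-endian) → word 0x010c
kind [12+:4] = (word>>12) & 0xf = 0
rsvd [10+:2] = (word>>10) & 0x3 = 0
lvl [7+:3] = (word>>7) & 0x7 = 2
err [3+:4] = (word>>3) & 0xf = 1
cnt [0+:3] = (word>>0) & 0x7 = 4  ←
cnt signed 3b, MSB=1: 4 - 8 = -4

-4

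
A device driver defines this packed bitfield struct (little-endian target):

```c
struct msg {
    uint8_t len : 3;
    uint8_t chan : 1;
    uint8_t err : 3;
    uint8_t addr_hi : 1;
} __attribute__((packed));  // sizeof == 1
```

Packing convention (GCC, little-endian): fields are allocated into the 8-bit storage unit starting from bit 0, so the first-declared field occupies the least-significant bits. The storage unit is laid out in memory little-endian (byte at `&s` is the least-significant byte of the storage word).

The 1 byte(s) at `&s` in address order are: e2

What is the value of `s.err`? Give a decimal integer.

6

[0]=0xe2 (little-endian) → word 0xe2
len [0+:3] = (word>>0) & 0x7 = 2
chan [3+:1] = (word>>3) & 0x1 = 0
err [4+:3] = (word>>4) & 0x7 = 6  ←
addr_hi [7+:1] = (word>>7) & 0x1 = 1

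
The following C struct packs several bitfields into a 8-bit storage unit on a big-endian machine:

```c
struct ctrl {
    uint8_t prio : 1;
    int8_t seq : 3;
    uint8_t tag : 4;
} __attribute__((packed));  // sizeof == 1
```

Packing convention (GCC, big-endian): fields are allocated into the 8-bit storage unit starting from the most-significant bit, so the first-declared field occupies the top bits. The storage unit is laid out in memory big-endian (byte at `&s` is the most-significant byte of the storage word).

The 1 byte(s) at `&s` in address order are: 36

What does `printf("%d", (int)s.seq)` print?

3

[0]=0x36 (big-endian) → word 0x36
prio:1 @ bit 7 → (0x36>>7)&0x1 = 0x0
seq:3 @ bit 4 → (0x36>>4)&0x7 = 0x3  ←
tag:4 @ bit 0 → (0x36>>0)&0xf = 0x6
seq signed 3b, MSB=0: value = 3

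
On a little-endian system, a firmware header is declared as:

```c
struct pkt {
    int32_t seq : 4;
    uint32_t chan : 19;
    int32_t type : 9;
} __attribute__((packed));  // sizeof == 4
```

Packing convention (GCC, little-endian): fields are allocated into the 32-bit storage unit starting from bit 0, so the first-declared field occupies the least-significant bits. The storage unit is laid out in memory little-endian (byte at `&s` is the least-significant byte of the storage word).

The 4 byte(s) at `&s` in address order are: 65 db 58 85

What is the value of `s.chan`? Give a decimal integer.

363958

[0]=0x65 [1]=0xdb [2]=0x58 [3]=0x85 (little-endian) → word 0x8558db65
seq [0+:4] = (word>>0) & 0xf = 5
chan [4+:19] = (word>>4) & 0x7ffff = 363958  ←
type [23+:9] = (word>>23) & 0x1ff = 266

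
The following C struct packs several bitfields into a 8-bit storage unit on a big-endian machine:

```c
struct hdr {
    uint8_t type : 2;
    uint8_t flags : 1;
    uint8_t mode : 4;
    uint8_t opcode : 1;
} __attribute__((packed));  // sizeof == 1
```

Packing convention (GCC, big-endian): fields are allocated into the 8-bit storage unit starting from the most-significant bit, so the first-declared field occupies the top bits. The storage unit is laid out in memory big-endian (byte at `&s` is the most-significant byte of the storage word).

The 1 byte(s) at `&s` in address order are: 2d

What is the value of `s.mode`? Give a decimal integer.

6

[0]=0x2d (big-endian) → word 0x2d
type:2 @ bit 6 → (0x2d>>6)&0x3 = 0x0
flags:1 @ bit 5 → (0x2d>>5)&0x1 = 0x1
mode:4 @ bit 1 → (0x2d>>1)&0xf = 0x6  ←
opcode:1 @ bit 0 → (0x2d>>0)&0x1 = 0x1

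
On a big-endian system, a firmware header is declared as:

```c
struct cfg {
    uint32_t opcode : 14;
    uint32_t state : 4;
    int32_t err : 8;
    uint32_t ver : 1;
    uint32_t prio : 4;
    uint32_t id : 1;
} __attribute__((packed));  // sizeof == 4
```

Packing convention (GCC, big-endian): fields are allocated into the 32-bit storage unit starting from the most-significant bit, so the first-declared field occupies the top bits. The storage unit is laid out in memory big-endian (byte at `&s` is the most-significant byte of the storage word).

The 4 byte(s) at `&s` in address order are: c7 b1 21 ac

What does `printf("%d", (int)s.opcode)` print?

[0]=0xc7 [1]=0xb1 [2]=0x21 [3]=0xac (big-endian) → word 0xc7b121ac
opcode:14 @ bit 18 → (0xc7b121ac>>18)&0x3fff = 0x31ec  ←
state:4 @ bit 14 → (0xc7b121ac>>14)&0xf = 0x4
err:8 @ bit 6 → (0xc7b121ac>>6)&0xff = 0x86
ver:1 @ bit 5 → (0xc7b121ac>>5)&0x1 = 0x1
prio:4 @ bit 1 → (0xc7b121ac>>1)&0xf = 0x6
id:1 @ bit 0 → (0xc7b121ac>>0)&0x1 = 0x0

12780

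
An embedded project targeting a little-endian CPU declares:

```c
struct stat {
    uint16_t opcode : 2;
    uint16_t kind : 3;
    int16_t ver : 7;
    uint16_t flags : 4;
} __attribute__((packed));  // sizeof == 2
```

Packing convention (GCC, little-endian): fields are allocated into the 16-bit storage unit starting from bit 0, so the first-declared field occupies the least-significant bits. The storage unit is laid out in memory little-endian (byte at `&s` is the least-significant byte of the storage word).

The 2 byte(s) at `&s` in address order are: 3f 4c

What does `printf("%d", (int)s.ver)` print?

-31

[0]=0x3f [1]=0x4c (little-endian) → word 0x4c3f
opcode [0+:2] = (word>>0) & 0x3 = 3
kind [2+:3] = (word>>2) & 0x7 = 7
ver [5+:7] = (word>>5) & 0x7f = 97  ←
flags [12+:4] = (word>>12) & 0xf = 4
ver signed 7b, MSB=1: 97 - 128 = -31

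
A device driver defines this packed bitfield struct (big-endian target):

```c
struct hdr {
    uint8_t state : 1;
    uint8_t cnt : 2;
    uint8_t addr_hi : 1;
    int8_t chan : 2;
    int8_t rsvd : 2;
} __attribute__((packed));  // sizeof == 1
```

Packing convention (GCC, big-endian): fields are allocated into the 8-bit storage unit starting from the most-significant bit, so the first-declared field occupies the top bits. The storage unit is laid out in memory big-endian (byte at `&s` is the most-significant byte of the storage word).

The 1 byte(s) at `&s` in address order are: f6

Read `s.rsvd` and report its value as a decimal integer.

[0]=0xf6 (big-endian) → word 0xf6
state [7+:1] = (word>>7) & 0x1 = 1
cnt [5+:2] = (word>>5) & 0x3 = 3
addr_hi [4+:1] = (word>>4) & 0x1 = 1
chan [2+:2] = (word>>2) & 0x3 = 1
rsvd [0+:2] = (word>>0) & 0x3 = 2  ←
rsvd signed 2b, MSB=1: 2 - 4 = -2

-2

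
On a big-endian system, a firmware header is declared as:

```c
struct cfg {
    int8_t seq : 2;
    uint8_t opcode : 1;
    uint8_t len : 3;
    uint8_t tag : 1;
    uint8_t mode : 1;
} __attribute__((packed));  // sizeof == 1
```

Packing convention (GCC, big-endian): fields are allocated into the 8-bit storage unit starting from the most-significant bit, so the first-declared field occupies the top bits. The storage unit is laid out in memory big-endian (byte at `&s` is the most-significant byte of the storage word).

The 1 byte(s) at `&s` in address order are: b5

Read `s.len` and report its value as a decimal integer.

[0]=0xb5 (big-endian) → word 0xb5
seq:2 @ bit 6 → (0xb5>>6)&0x3 = 0x2
opcode:1 @ bit 5 → (0xb5>>5)&0x1 = 0x1
len:3 @ bit 2 → (0xb5>>2)&0x7 = 0x5  ←
tag:1 @ bit 1 → (0xb5>>1)&0x1 = 0x0
mode:1 @ bit 0 → (0xb5>>0)&0x1 = 0x1

5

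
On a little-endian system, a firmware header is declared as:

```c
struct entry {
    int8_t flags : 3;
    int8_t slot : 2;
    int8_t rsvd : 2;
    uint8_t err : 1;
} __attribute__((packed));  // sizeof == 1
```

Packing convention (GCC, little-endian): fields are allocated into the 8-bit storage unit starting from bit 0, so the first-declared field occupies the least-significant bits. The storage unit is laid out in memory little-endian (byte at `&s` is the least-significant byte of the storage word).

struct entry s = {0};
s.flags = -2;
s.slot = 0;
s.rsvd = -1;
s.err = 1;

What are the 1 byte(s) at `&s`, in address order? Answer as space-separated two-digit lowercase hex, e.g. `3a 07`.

flags:3 = -2 → 0x6 << 0 → word 0x06
slot:2 = 0 → 0x0 << 3 → word 0x06
rsvd:2 = -1 → 0x3 << 5 → word 0x66
err:1 = 1 → 0x1 << 7 → word 0xe6
word = 0xe6 → little-endian bytes:
  [0]=0xe6

e6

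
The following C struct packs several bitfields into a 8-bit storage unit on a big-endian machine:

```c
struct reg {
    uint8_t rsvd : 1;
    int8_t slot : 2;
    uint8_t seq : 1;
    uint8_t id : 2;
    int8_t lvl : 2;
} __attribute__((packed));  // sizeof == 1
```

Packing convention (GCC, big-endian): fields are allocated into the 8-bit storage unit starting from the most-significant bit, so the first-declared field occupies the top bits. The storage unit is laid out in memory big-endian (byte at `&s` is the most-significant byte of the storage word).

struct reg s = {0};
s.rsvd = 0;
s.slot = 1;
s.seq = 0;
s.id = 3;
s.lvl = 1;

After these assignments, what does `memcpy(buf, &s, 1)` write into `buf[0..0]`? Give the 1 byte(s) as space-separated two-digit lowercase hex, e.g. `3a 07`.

2d

rsvd:1 = 0 → 0x0 << 7 → word 0x00
slot:2 = 1 → 0x1 << 5 → word 0x20
seq:1 = 0 → 0x0 << 4 → word 0x20
id:2 = 3 → 0x3 << 2 → word 0x2c
lvl:2 = 1 → 0x1 << 0 → word 0x2d
word = 0x2d → big-endian bytes:
  [0]=0x2d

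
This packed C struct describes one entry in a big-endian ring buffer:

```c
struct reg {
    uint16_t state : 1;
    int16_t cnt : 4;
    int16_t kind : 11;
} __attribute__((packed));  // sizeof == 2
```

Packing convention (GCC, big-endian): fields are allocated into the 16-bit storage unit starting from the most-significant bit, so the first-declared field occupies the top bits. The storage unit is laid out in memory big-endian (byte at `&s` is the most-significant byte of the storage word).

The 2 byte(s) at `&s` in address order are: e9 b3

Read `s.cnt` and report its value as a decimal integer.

[0]=0xe9 [1]=0xb3 (big-endian) → word 0xe9b3
state:1 @ bit 15 → (0xe9b3>>15)&0x1 = 0x1
cnt:4 @ bit 11 → (0xe9b3>>11)&0xf = 0xd  ←
kind:11 @ bit 0 → (0xe9b3>>0)&0x7ff = 0x1b3
cnt signed 4b, MSB=1: 13 - 16 = -3

-3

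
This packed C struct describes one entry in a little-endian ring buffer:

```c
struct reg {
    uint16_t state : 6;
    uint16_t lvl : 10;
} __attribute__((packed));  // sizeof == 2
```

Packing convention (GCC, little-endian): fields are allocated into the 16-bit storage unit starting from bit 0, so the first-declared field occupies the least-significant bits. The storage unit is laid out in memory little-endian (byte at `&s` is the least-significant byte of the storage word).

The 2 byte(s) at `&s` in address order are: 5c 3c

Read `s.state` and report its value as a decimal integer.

28

[0]=0x5c [1]=0x3c (little-endian) → word 0x3c5c
state:6 @ bit 0 → (0x3c5c>>0)&0x3f = 0x1c  ←
lvl:10 @ bit 6 → (0x3c5c>>6)&0x3ff = 0xf1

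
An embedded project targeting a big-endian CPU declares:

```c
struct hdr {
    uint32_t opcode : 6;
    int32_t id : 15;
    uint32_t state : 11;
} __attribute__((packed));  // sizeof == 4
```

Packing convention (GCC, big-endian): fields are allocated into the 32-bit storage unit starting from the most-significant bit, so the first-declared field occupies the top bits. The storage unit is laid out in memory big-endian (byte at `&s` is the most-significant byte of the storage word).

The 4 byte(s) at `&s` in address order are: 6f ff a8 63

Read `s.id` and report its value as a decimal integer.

[0]=0x6f [1]=0xff [2]=0xa8 [3]=0x63 (big-endian) → word 0x6fffa863
opcode [26+:6] = (word>>26) & 0x3f = 27
id [11+:15] = (word>>11) & 0x7fff = 32757  ←
state [0+:11] = (word>>0) & 0x7ff = 99
id signed 15b, MSB=1: 32757 - 32768 = -11

-11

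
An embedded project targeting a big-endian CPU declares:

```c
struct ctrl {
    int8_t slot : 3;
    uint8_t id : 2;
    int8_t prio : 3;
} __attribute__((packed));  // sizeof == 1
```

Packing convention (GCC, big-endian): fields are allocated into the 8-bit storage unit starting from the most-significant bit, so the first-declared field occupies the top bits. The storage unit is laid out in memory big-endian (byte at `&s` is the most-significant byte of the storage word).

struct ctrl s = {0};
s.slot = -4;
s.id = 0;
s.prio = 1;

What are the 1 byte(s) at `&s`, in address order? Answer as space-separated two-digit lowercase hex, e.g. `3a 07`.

81

slot (3b) val=-4 bits=0x4 at bit 5: 0x80
id (2b) val=0 bits=0x0 at bit 3: 0x80
prio (3b) val=1 bits=0x1 at bit 0: 0x81
word = 0x81 → big-endian bytes:
  [0]=0x81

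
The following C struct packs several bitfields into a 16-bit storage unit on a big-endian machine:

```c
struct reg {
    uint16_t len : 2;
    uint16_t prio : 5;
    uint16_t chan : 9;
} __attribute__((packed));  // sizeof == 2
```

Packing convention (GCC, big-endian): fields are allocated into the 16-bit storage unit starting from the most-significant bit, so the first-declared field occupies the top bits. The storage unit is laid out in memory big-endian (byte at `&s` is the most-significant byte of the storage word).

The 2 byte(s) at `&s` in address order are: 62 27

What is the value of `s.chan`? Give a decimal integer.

39

[0]=0x62 [1]=0x27 (big-endian) → word 0x6227
len:2 @ bit 14 → (0x6227>>14)&0x3 = 0x1
prio:5 @ bit 9 → (0x6227>>9)&0x1f = 0x11
chan:9 @ bit 0 → (0x6227>>0)&0x1ff = 0x27  ←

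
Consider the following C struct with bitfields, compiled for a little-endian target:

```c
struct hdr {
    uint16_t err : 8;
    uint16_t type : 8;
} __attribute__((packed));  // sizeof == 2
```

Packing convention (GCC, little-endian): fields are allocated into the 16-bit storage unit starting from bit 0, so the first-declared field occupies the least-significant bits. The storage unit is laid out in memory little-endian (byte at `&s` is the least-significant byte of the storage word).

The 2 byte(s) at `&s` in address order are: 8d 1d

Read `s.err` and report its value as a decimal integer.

141

[0]=0x8d [1]=0x1d (little-endian) → word 0x1d8d
err [0+:8] = (word>>0) & 0xff = 141  ←
type [8+:8] = (word>>8) & 0xff = 29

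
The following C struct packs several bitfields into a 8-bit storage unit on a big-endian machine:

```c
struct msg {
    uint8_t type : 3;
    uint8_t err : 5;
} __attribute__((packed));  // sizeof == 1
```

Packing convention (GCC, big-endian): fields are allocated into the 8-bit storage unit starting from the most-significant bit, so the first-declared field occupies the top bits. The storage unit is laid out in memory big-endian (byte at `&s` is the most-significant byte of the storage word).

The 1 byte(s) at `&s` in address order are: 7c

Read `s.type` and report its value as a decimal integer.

[0]=0x7c (big-endian) → word 0x7c
type [5+:3] = (word>>5) & 0x7 = 3  ←
err [0+:5] = (word>>0) & 0x1f = 28

3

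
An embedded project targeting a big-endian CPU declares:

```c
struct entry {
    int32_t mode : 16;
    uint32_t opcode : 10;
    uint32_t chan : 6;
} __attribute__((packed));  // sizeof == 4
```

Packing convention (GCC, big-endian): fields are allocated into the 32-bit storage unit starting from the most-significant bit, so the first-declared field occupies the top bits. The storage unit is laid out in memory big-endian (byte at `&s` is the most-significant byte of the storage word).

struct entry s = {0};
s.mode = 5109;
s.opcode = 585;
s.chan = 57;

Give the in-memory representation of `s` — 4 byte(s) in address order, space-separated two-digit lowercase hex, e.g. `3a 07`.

[16+:16] mode=5109 & 0xffff = 0x13f5; word=0x13f50000
[6+:10] opcode=585 & 0x3ff = 0x249; word=0x13f59240
[0+:6] chan=57 & 0x3f = 0x39; word=0x13f59279
word = 0x13f59279 → big-endian bytes:
  [0]=0x13  [1]=0xf5  [2]=0x92  [3]=0x79

13 f5 92 79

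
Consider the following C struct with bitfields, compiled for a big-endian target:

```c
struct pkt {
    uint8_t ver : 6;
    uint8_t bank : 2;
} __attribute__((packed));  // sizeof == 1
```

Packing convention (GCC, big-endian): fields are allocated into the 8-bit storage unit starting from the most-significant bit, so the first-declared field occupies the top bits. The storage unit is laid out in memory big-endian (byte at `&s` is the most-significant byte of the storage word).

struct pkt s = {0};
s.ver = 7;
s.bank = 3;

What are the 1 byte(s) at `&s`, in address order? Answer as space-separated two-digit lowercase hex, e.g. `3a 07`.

1f

ver:6 = 7 → 0x7 << 2 → word 0x1c
bank:2 = 3 → 0x3 << 0 → word 0x1f
word = 0x1f → big-endian bytes:
  [0]=0x1f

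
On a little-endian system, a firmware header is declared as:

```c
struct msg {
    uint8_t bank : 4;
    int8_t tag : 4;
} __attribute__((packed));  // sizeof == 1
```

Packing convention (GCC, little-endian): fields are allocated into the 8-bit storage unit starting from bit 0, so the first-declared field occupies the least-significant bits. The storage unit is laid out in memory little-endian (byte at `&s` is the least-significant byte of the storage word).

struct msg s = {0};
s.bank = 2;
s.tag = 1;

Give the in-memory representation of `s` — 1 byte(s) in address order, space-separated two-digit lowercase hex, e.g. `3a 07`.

12

bank:4 = 2 → 0x2 << 0 → word 0x02
tag:4 = 1 → 0x1 << 4 → word 0x12
word = 0x12 → little-endian bytes:
  [0]=0x12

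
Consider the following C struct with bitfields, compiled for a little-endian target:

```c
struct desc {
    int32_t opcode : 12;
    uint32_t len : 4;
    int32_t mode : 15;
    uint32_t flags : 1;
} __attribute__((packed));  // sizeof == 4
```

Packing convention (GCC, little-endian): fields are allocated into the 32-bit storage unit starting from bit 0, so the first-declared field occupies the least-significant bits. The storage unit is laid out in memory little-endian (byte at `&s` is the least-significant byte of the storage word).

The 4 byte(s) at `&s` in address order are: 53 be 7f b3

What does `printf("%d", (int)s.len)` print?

[0]=0x53 [1]=0xbe [2]=0x7f [3]=0xb3 (little-endian) → word 0xb37fbe53
opcode [0+:12] = (word>>0) & 0xfff = 3667
len [12+:4] = (word>>12) & 0xf = 11  ←
mode [16+:15] = (word>>16) & 0x7fff = 13183
flags [31+:1] = (word>>31) & 0x1 = 1

11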